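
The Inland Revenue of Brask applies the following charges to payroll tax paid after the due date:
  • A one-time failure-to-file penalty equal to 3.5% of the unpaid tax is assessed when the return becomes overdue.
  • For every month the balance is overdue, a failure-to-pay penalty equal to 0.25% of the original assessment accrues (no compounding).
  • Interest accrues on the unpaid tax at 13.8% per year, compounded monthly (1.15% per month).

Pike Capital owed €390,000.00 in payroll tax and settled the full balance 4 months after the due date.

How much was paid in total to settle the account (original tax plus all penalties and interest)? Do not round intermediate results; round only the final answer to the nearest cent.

Failure-to-file penalty: 3.5% × €390,000.00 = €13,650.00
Failure-to-pay penalty = 0.25% × €390,000.00 × 4 mo = €3,900.00
Interest: €390,000.00 × ((1 + 0.0115)^4 − 1) = €390,000.00 × 0.0467996… = €18,251.8444…
Total = €390,000.00 + €17,550.0000 + €18,251.8444… = €425,801.84

€425,801.84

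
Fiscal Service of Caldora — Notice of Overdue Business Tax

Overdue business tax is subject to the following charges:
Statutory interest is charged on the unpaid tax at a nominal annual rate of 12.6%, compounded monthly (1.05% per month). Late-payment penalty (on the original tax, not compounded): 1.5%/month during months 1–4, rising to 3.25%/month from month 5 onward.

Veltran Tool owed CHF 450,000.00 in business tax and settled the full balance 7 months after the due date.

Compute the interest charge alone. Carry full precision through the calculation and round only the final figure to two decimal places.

CHF 34,135.29

Interest: CHF 450,000.00 × ((1 + 0.0105)^7 − 1) = CHF 450,000.00 × 0.0758562… = CHF 34,135.2877…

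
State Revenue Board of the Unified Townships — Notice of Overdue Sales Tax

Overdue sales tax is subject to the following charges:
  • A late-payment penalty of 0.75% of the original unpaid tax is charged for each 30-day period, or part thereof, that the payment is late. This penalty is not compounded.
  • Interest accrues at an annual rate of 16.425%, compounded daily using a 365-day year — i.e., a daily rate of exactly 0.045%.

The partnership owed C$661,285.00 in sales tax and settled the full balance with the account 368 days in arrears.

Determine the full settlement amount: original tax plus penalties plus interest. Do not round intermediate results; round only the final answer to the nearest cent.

C$844,829.29

Penalty periods: ⌈368/30⌉ = 13; penalty = 13 × 0.75% × C$661,285.00 = C$64,475.29…
Interest: C$661,285.00 × ((1 + 0.00045)^368 − 1) = C$661,285.00 × 0.18005701… = C$119,069.0001…
Total = C$661,285.00 + C$64,475.2875 + C$119,069.0001… = C$844,829.29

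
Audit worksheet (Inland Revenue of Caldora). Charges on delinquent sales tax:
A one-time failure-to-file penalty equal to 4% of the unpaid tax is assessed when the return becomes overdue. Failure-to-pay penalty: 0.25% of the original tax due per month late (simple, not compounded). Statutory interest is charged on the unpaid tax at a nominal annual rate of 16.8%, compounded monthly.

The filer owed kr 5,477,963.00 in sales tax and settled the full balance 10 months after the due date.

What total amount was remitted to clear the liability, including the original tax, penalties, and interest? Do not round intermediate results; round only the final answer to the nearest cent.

kr 6,651,109.78

Failure-to-file penalty: 4% × kr 5,477,963.00 = kr 219,118.52
Failure-to-pay penalty = 0.25% × kr 5,477,963.00 × 10 mo = kr 136,949.08…
Interest (16.8%/yr ÷ 12 = 1.4%/month): kr 5,477,963.00 × ((1 + 0.014)^10 − 1) = kr 817,079.1812…
Total = kr 5,477,963.00 + kr 356,067.5950 + kr 817,079.1812… = kr 6,651,109.78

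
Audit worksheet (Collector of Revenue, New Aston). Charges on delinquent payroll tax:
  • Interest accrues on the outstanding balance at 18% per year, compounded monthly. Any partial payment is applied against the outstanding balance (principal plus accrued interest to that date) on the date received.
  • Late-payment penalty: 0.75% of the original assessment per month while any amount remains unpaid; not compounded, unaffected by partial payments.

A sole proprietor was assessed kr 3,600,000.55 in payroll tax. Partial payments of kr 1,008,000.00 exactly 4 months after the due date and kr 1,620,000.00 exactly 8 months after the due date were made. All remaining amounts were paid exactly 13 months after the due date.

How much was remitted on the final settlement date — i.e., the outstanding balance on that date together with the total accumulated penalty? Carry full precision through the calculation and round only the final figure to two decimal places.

Monthly rate = 18% ÷ 12 = 1.5%
Balance at month 4: kr 3,600,000.5500 × (1 + 0.015)^4 = kr 3,820,909.3660…
After kr 1,008,000.00 payment: kr 3,820,909.3660… − kr 1,008,000.00 = kr 2,812,909.3660…
Balance at month 8: kr 2,812,909.3660… × (1 + 0.015)^4 = kr 2,985,519.4723…
After kr 1,620,000.00 payment: kr 2,985,519.4723… − kr 1,620,000.00 = kr 1,365,519.4723…
Balance at month 13: kr 1,365,519.4723… × (1 + 0.015)^5 = kr 1,471,052.2845…
Penalty: 13 × 0.75% × kr 3,600,000.55 = kr 351,000.05…
Final settlement = outstanding balance + penalty = kr 1,471,052.2845… + kr 351,000.05… = kr 1,822,052.34

kr 1,822,052.34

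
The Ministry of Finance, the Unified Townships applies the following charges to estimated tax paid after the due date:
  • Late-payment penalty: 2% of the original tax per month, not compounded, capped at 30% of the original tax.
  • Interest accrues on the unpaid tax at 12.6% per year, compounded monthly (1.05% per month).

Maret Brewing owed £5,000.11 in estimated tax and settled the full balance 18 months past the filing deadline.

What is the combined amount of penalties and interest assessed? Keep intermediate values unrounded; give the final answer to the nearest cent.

£2,534.31

Penalty (uncapped): 18 × 2% × £5,000.11 = £1,800.04…; cap = 30% × £5,000.11 = £1,500.03… → penalty = £1,500.03…
Interest: £5,000.11 × ((1 + 0.0105)^18 − 1) = £5,000.11 × 0.2068512… = £1,034.2787…
Penalties + interest = £1,500.0330 + £1,034.2787… = £2,534.31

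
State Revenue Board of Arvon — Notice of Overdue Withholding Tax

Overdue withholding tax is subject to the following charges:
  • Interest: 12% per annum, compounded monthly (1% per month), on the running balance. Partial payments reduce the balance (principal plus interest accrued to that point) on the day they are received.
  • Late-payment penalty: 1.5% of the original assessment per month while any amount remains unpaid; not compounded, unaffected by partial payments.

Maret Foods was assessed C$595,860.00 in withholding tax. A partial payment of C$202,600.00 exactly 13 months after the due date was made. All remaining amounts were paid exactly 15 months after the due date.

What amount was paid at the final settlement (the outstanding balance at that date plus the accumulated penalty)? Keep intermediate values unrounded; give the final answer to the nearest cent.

C$619,171.20

Balance at month 13: C$595,860.0000 × (1 + 0.01)^13 = C$678,144.2621…
After C$202,600.00 payment: C$678,144.2621… − C$202,600.00 = C$475,544.2621…
Balance at month 15: C$475,544.2621… × (1 + 0.01)^2 = C$485,102.7017…
Penalty: 15 × 1.5% × C$595,860.00 = C$134,068.50
Final settlement = outstanding balance + penalty = C$485,102.7017… + C$134,068.50 = C$619,171.20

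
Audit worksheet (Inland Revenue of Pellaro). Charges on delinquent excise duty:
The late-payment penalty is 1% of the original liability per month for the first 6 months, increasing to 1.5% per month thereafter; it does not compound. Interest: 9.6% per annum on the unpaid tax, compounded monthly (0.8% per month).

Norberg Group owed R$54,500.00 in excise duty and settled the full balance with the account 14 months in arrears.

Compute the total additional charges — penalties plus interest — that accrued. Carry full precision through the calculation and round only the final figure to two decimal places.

Penalty, months 1–6: 6 × 1% × R$54,500.00 = R$3,270.00
Penalty, months 7–14: 8 × 1.5% × R$54,500.00 = R$6,540.00
Interest: R$54,500.00 × ((1 + 0.008)^14 − 1) = R$54,500.00 × 0.1180145… = R$6,431.7921…
Penalties + interest = R$9,810.0000 + R$6,431.7921… = R$16,241.79

R$16,241.79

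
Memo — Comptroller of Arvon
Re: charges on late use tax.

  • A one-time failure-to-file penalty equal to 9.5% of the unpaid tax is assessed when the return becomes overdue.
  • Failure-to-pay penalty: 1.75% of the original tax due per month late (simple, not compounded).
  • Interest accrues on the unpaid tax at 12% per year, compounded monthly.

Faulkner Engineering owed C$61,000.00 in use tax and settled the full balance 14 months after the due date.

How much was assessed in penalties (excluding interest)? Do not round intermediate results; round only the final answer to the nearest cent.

Failure-to-file penalty: 9.5% × C$61,000.00 = C$5,795.00
Failure-to-pay penalty = 1.75% × C$61,000.00 × 14 mo = C$14,945.00
Total penalty = C$5,795.00 + C$14,945.00 = C$20,740.00

C$20,740.00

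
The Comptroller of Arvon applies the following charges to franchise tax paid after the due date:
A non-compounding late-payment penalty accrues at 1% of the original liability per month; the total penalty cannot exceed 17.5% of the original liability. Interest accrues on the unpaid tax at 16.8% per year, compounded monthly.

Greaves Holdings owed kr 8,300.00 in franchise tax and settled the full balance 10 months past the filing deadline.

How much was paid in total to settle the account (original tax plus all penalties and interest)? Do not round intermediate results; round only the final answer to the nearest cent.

Penalty: 10 × 1% × kr 8,300.00 = kr 830.00 (below the 17.5% cap of kr 1,452.50)
Interest (16.8%/yr ÷ 12 = 1.4%/month): kr 8,300.00 × ((1 + 0.014)^10 − 1) = kr 1,238.0071…
Total = kr 8,300.00 + kr 830.0000 + kr 1,238.0071… = kr 10,368.01

kr 10,368.01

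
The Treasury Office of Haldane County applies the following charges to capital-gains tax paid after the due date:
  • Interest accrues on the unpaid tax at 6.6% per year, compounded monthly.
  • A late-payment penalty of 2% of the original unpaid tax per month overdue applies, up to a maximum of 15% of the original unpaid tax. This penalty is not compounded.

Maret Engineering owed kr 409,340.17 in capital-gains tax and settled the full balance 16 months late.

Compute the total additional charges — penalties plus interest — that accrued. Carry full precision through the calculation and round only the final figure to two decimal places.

kr 98,947.69

Penalty (uncapped): 16 × 2% × kr 409,340.17 = kr 130,988.85…; cap = 15% × kr 409,340.17 = kr 61,401.03… → penalty = kr 61,401.03…
Interest (6.6%/yr ÷ 12 = 0.55%/month): kr 409,340.17 × ((1 + 0.0055)^16 − 1) = kr 37,546.6688…
Penalties + interest = kr 61,401.0255 + kr 37,546.6688… = kr 98,947.69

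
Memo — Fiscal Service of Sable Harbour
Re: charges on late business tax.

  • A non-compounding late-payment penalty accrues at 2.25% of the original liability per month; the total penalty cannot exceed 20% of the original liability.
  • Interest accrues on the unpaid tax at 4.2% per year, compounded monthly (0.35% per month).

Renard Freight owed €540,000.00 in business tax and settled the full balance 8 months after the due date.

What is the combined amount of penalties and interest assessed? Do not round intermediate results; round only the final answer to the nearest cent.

€112,506.52

Penalty: 8 × 2.25% × €540,000.00 = €97,200.00 (below the 20% cap of €108,000.00)
Interest: €540,000.00 × ((1 + 0.0035)^8 − 1) = €540,000.00 × 0.0283454… = €15,306.5222…
Penalties + interest = €97,200.0000 + €15,306.5222… = €112,506.52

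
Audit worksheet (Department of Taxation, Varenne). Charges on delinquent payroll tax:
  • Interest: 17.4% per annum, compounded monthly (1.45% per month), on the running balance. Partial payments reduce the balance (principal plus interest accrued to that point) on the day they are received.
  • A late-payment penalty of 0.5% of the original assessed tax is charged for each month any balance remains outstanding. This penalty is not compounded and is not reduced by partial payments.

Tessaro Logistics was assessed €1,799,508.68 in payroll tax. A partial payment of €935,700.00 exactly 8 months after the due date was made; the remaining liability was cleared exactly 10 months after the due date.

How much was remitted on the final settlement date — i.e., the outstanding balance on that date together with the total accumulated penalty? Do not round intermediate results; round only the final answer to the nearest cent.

Balance at month 8: €1,799,508.6800 × (1 + 0.0145)^8 = €2,019,158.2454…
After €935,700.00 payment: €2,019,158.2454… − €935,700.00 = €1,083,458.2454…
Balance at month 10: €1,083,458.2454… × (1 + 0.0145)^2 = €1,115,106.3316…
Penalty: 10 × 0.5% × €1,799,508.68 = €89,975.43…
Final settlement = outstanding balance + penalty = €1,115,106.3316… + €89,975.43… = €1,205,081.77

€1,205,081.77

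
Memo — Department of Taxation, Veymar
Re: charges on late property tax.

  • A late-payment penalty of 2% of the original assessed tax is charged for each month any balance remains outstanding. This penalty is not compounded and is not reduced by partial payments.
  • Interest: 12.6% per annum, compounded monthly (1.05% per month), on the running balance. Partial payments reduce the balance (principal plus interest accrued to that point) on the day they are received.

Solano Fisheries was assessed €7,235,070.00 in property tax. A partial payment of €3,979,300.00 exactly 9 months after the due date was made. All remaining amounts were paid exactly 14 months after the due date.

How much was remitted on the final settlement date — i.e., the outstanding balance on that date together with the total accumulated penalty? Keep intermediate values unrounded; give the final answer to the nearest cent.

€6,207,524.39

Balance at month 9: €7,235,070.0000 × (1 + 0.0105)^9 = €7,948,214.8476…
After €3,979,300.00 payment: €7,948,214.8476… − €3,979,300.00 = €3,968,914.8476…
Balance at month 14: €3,968,914.8476… × (1 + 0.0105)^5 = €4,181,704.7926…
Penalty: 14 × 2% × €7,235,070.00 = €2,025,819.60
Final settlement = outstanding balance + penalty = €4,181,704.7926… + €2,025,819.60 = €6,207,524.39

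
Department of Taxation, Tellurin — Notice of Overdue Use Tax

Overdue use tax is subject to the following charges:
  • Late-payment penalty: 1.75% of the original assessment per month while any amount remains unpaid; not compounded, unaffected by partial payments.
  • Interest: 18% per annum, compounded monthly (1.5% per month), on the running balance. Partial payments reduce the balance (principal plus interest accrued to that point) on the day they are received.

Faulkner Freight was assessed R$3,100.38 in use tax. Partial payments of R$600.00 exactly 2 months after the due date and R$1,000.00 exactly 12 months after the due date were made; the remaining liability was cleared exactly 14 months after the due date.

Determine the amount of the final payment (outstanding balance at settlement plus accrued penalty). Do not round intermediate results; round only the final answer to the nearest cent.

R$2,830.91

Balance at month 2: R$3,100.3800 × (1 + 0.015)^2 = R$3,194.0890…
After R$600.00 payment: R$3,194.0890… − R$600.00 = R$2,594.0890…
Balance at month 12: R$2,594.0890… × (1 + 0.015)^10 = R$3,010.5462…
After R$1,000.00 payment: R$3,010.5462… − R$1,000.00 = R$2,010.5462…
Balance at month 14: R$2,010.5462… × (1 + 0.015)^2 = R$2,071.3149…
Penalty: 14 × 1.75% × R$3,100.38 = R$759.59…
Final settlement = outstanding balance + penalty = R$2,071.3149… + R$759.59… = R$2,830.91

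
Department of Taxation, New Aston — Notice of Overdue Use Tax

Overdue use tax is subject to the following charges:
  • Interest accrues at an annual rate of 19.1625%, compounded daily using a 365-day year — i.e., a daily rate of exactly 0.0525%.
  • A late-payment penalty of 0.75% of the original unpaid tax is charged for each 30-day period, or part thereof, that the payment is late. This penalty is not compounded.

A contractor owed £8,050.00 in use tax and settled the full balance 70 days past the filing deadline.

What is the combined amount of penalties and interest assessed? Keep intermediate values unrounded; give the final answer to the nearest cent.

Penalty periods: ⌈70/30⌉ = 3; penalty = 3 × 0.75% × £8,050.00 = £181.13…
Interest: £8,050.00 × ((1 + 0.000525)^70 − 1) = £8,050.00 × 0.03742363… = £301.2602…
Penalties + interest = £181.1250 + £301.2602… = £482.39

£482.39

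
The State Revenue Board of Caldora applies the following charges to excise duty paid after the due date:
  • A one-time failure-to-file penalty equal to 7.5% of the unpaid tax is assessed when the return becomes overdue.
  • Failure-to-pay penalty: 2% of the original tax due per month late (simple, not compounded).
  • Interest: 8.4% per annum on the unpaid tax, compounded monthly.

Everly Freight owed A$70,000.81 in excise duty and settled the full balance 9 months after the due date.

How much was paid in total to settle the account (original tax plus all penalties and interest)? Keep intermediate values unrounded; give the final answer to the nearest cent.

A$92,386.59

Failure-to-file penalty: 7.5% × A$70,000.81 = A$5,250.06…
Failure-to-pay penalty = 2% × A$70,000.81 × 9 mo = A$12,600.15…
Interest (8.4%/yr ÷ 12 = 0.7%/month): A$70,000.81 × ((1 + 0.007)^9 − 1) = A$4,535.5706…
Total = A$70,000.81 + A$17,850.2066… + A$4,535.5706… = A$92,386.59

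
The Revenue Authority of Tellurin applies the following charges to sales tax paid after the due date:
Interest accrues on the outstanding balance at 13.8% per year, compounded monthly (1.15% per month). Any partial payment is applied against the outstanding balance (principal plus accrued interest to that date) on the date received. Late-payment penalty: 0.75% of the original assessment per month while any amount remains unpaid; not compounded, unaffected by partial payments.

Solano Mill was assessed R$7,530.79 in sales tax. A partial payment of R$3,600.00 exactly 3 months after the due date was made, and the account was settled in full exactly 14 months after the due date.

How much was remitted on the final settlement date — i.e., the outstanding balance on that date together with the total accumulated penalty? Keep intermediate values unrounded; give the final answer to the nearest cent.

Balance at month 3: R$7,530.7900 × (1 + 0.0115)^3 = R$7,793.6015…
After R$3,600.00 payment: R$7,793.6015… − R$3,600.00 = R$4,193.6015…
Balance at month 14: R$4,193.6015… × (1 + 0.0115)^11 = R$4,755.6723…
Penalty: 14 × 0.75% × R$7,530.79 = R$790.73…
Final settlement = outstanding balance + penalty = R$4,755.6723… + R$790.73… = R$5,546.41

R$5,546.41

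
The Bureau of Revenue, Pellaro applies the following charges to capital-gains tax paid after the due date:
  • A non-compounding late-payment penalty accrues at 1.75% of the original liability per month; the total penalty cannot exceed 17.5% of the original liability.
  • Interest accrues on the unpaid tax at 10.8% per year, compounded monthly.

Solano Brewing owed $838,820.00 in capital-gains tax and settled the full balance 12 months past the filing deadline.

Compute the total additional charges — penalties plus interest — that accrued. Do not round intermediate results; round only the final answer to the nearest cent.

Penalty (uncapped): 12 × 1.75% × $838,820.00 = $176,152.20; cap = 17.5% × $838,820.00 = $146,793.50 → penalty = $146,793.50
Interest (10.8%/yr ÷ 12 = 0.9%/month): $838,820.00 × ((1 + 0.009)^12 − 1) = $95,214.1855…
Penalties + interest = $146,793.5000 + $95,214.1855… = $242,007.69

$242,007.69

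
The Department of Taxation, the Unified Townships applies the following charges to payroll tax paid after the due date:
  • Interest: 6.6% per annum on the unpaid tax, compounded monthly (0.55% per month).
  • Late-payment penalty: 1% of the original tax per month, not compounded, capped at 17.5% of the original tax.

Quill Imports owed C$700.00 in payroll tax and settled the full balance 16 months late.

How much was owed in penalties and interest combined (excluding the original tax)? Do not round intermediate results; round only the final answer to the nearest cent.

Penalty: 16 × 1% × C$700.00 = C$112.00 (below the 17.5% cap of C$122.50)
Interest: C$700.00 × ((1 + 0.0055)^16 − 1) = C$700.00 × 0.0917249… = C$64.2074…
Penalties + interest = C$112.0000 + C$64.2074… = C$176.21

C$176.21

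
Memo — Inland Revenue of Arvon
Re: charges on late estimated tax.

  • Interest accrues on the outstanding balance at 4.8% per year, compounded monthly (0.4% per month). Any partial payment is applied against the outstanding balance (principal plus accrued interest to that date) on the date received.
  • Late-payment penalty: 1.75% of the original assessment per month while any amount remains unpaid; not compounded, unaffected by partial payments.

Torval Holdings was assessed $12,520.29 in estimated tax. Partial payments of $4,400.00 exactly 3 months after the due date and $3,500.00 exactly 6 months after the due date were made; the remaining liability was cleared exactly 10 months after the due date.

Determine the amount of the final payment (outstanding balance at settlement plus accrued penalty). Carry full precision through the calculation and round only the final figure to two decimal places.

Balance at month 3: $12,520.2900 × (1 + 0.004)^3 = $12,671.1353…
After $4,400.00 payment: $12,671.1353… − $4,400.00 = $8,271.1353…
Balance at month 6: $8,271.1353… × (1 + 0.004)^3 = $8,370.7864…
After $3,500.00 payment: $8,370.7864… − $3,500.00 = $4,870.7864…
Balance at month 10: $4,870.7864… × (1 + 0.004)^4 = $4,949.1878…
Penalty: 10 × 1.75% × $12,520.29 = $2,191.05…
Final settlement = outstanding balance + penalty = $4,949.1878… + $2,191.05… = $7,140.24

$7,140.24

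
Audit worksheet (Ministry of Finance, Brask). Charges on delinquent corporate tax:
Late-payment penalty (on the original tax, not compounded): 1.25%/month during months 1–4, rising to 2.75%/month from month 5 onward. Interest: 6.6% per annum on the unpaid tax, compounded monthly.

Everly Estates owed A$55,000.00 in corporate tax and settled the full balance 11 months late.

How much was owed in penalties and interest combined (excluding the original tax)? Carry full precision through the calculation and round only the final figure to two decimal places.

Penalty, months 1–4: 4 × 1.25% × A$55,000.00 = A$2,750.00
Penalty, months 5–11: 7 × 2.75% × A$55,000.00 = A$10,587.50
Interest (6.6%/yr ÷ 12 = 0.55%/month): A$55,000.00 × ((1 + 0.0055)^11 − 1) = A$3,420.5328…
Penalties + interest = A$13,337.5000 + A$3,420.5328… = A$16,758.03

A$16,758.03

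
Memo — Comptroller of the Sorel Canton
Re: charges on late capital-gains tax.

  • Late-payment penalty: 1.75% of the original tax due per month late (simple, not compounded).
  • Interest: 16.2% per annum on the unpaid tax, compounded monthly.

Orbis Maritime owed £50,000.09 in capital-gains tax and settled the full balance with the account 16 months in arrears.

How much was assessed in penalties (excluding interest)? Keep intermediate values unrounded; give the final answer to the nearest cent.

Late-payment penalty = 1.75% × £50,000.09 × 16 mo = £14,000.03…

£14,000.03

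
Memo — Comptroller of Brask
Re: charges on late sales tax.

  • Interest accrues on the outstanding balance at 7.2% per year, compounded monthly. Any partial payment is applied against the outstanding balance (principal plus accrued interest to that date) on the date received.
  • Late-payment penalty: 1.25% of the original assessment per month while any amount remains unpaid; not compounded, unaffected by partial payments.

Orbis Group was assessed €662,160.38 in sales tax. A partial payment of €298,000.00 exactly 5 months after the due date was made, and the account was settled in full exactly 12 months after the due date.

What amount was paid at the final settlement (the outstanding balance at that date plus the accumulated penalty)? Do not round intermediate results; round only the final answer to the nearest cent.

€500,021.62

Monthly rate = 7.2% ÷ 12 = 0.6%
Balance at month 5: €662,160.3800 × (1 + 0.006)^5 = €682,265.0037…
After €298,000.00 payment: €682,265.0037… − €298,000.00 = €384,265.0037…
Balance at month 12: €384,265.0037… × (1 + 0.006)^7 = €400,697.5607…
Penalty: 12 × 1.25% × €662,160.38 = €99,324.06…
Final settlement = outstanding balance + penalty = €400,697.5607… + €99,324.06… = €500,021.62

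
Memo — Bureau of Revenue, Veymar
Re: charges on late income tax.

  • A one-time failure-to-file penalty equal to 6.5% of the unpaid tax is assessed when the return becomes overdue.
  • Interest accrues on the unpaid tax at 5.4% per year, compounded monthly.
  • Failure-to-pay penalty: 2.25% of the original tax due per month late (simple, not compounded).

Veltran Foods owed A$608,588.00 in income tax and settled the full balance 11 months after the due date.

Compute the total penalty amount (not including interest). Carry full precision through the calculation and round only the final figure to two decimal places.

A$190,183.75

Failure-to-file penalty: 6.5% × A$608,588.00 = A$39,558.22
Failure-to-pay penalty: 11 × 2.25% × A$608,588.00 = A$150,625.53
Total penalty = A$39,558.22 + A$150,625.53 = A$190,183.75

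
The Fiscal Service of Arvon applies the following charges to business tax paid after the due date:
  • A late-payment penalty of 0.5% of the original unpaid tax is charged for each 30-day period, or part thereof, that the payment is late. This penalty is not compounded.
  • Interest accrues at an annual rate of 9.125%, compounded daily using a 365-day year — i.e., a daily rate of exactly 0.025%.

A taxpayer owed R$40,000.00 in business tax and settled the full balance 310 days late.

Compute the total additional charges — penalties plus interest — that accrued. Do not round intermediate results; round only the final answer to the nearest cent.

Penalty periods: ⌈310/30⌉ = 11; penalty = 11 × 0.5% × R$40,000.00 = R$2,200.00
Interest: R$40,000.00 × ((1 + 0.00025)^310 − 1) = R$40,000.00 × 0.08057177… = R$3,222.8706…
Penalties + interest = R$2,200.0000 + R$3,222.8706… = R$5,422.87

R$5,422.87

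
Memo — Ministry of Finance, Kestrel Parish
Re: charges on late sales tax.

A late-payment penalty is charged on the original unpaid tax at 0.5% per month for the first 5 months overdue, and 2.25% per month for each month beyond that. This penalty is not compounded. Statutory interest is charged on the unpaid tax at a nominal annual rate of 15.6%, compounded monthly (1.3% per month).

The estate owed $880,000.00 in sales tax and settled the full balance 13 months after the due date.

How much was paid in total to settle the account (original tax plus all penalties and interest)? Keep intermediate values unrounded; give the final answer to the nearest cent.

Penalty, months 1–5: 5 × 0.5% × $880,000.00 = $22,000.00
Penalty, months 6–13: 8 × 2.25% × $880,000.00 = $158,400.00
Interest: $880,000.00 × ((1 + 0.013)^13 − 1) = $880,000.00 × 0.1828312… = $160,891.4994…
Total = $880,000.00 + $180,400.0000 + $160,891.4994… = $1,221,291.50

$1,221,291.50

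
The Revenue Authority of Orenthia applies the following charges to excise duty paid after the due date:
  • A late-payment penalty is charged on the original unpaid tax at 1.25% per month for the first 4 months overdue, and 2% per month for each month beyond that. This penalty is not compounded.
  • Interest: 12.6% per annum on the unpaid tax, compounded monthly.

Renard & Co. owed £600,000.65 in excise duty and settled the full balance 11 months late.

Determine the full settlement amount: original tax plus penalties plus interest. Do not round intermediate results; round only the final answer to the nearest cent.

£787,056.15

Penalty, months 1–4: 4 × 1.25% × £600,000.65 = £30,000.03…
Penalty, months 5–11: 7 × 2% × £600,000.65 = £84,000.09…
Interest (12.6%/yr ÷ 12 = 1.05%/month): £600,000.65 × ((1 + 0.0105)^11 − 1) = £73,055.3765…
Total = £600,000.65 + £114,000.1235 + £73,055.3765… = £787,056.15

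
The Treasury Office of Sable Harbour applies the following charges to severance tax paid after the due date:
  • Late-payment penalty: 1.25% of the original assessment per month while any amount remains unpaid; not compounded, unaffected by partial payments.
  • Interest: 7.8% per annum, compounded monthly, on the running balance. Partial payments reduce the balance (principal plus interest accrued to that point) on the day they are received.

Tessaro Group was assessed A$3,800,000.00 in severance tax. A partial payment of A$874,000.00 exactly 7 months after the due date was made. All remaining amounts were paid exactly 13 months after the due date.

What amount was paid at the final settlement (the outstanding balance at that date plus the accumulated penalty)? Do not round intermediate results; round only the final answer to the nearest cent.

Monthly rate = 7.8% ÷ 12 = 0.65%
Balance at month 7: A$3,800,000.0000 × (1 + 0.0065)^7 = A$3,976,308.3135…
After A$874,000.00 payment: A$3,976,308.3135… − A$874,000.00 = A$3,102,308.3135…
Balance at month 13: A$3,102,308.3135… × (1 + 0.0065)^6 = A$3,225,281.5483…
Penalty: 13 × 1.25% × A$3,800,000.00 = A$617,500.00
Final settlement = outstanding balance + penalty = A$3,225,281.5483… + A$617,500.00 = A$3,842,781.55

A$3,842,781.55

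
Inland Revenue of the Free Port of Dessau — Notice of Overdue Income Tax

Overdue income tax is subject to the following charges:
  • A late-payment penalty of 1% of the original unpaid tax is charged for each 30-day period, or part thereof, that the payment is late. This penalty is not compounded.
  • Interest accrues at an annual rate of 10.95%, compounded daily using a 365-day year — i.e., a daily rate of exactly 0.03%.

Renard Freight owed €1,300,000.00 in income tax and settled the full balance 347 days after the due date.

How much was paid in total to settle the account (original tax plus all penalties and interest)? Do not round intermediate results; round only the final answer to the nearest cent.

Penalty periods: ⌈347/30⌉ = 12; penalty = 12 × 1% × €1,300,000.00 = €156,000.00
Interest: €1,300,000.00 × ((1 + 0.0003)^347 − 1) = €1,300,000.00 × 0.10969410… = €142,602.3248…
Total = €1,300,000.00 + €156,000.0000 + €142,602.3248… = €1,598,602.32

€1,598,602.32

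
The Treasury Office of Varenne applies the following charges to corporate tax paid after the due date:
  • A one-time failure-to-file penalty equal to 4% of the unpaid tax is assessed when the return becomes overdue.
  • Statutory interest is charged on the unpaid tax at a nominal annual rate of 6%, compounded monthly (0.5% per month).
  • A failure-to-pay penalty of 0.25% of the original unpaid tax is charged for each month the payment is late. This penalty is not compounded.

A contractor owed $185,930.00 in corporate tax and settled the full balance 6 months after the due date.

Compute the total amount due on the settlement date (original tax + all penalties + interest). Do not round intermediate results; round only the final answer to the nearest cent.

$201,804.24

Failure-to-file penalty: 4% × $185,930.00 = $7,437.20
Failure-to-pay penalty = 0.25% × $185,930.00 × 6 mo = $2,788.95
Interest: $185,930.00 × ((1 + 0.005)^6 − 1) = $185,930.00 × 0.0303775… = $5,648.0903…
Total = $185,930.00 + $10,226.1500 + $5,648.0903… = $201,804.24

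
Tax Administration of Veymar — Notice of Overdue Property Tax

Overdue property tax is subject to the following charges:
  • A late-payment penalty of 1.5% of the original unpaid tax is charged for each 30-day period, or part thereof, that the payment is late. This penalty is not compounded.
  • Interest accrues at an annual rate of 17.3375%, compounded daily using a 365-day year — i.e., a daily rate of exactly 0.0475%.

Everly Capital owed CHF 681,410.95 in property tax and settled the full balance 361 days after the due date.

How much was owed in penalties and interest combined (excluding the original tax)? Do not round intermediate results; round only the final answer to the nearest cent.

CHF 260,303.17

Penalty periods: ⌈361/30⌉ = 13; penalty = 13 × 1.5% × CHF 681,410.95 = CHF 132,875.14…
Interest: CHF 681,410.95 × ((1 + 0.000475)^361 − 1) = CHF 681,410.95 × 0.18700614… = CHF 127,428.0309…
Penalties + interest = CHF 132,875.1353… + CHF 127,428.0309… = CHF 260,303.17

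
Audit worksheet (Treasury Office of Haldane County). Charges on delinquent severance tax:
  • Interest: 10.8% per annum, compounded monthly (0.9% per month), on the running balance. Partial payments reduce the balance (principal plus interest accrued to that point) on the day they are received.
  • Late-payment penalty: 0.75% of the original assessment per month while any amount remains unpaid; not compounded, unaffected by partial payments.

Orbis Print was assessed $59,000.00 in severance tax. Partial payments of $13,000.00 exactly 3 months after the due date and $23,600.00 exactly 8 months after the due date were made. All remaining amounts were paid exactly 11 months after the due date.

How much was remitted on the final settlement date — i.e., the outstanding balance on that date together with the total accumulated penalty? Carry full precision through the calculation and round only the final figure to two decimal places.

$31,769.60

Balance at month 3: $59,000.0000 × (1 + 0.009)^3 = $60,607.3800…
After $13,000.00 payment: $60,607.3800… − $13,000.00 = $47,607.3800…
Balance at month 8: $47,607.3800… × (1 + 0.009)^5 = $49,788.6227…
After $23,600.00 payment: $49,788.6227… − $23,600.00 = $26,188.6227…
Balance at month 11: $26,188.6227… × (1 + 0.009)^3 = $26,902.0985…
Penalty: 11 × 0.75% × $59,000.00 = $4,867.50
Final settlement = outstanding balance + penalty = $26,902.0985… + $4,867.50 = $31,769.60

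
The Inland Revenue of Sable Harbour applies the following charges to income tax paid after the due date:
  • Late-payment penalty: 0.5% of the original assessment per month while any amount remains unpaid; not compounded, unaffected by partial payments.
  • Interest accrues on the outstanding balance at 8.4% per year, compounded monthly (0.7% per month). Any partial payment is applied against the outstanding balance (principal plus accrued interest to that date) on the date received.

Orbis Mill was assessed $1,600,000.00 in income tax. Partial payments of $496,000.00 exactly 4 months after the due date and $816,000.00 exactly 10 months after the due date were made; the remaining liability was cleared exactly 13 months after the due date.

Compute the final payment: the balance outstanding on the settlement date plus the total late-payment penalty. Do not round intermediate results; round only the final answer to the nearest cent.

$494,481.32

Balance at month 4: $1,600,000.0000 × (1 + 0.007)^4 = $1,645,272.5990…
After $496,000.00 payment: $1,645,272.5990… − $496,000.00 = $1,149,272.5990…
Balance at month 10: $1,149,272.5990… × (1 + 0.007)^6 = $1,198,394.6891…
After $816,000.00 payment: $1,198,394.6891… − $816,000.00 = $382,394.6891…
Balance at month 13: $382,394.6891… × (1 + 0.007)^3 = $390,481.3207…
Penalty: 13 × 0.5% × $1,600,000.00 = $104,000.00
Final settlement = outstanding balance + penalty = $390,481.3207… + $104,000.00 = $494,481.32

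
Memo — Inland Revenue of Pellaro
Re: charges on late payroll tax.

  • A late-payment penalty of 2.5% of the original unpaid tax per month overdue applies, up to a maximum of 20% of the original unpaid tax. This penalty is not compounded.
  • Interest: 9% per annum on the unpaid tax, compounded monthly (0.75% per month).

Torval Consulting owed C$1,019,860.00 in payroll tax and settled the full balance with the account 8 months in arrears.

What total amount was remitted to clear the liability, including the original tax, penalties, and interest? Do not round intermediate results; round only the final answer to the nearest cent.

C$1,286,654.20

Penalty (uncapped): 8 × 2.5% × C$1,019,860.00 = C$203,972.00; cap = 20% × C$1,019,860.00 = C$203,972.00 → penalty = C$203,972.00
Interest: C$1,019,860.00 × ((1 + 0.0075)^8 − 1) = C$1,019,860.00 × 0.0615988… = C$62,822.2009…
Total = C$1,019,860.00 + C$203,972.0000 + C$62,822.2009… = C$1,286,654.20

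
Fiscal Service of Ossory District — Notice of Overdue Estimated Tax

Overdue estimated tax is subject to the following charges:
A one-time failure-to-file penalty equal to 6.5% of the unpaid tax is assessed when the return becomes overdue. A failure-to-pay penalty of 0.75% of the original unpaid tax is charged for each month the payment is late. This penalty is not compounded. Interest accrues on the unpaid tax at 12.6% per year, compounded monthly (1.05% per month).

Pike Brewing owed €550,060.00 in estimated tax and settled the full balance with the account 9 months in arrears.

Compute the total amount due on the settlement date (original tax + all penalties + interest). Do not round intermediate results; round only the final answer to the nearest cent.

Failure-to-file penalty: 6.5% × €550,060.00 = €35,753.90
Failure-to-pay penalty = 0.75% × €550,060.00 × 9 mo = €37,129.05
Interest: €550,060.00 × ((1 + 0.0105)^9 − 1) = €550,060.00 × 0.0985678… = €54,218.1976…
Total = €550,060.00 + €72,882.9500 + €54,218.1976… = €677,161.15

€677,161.15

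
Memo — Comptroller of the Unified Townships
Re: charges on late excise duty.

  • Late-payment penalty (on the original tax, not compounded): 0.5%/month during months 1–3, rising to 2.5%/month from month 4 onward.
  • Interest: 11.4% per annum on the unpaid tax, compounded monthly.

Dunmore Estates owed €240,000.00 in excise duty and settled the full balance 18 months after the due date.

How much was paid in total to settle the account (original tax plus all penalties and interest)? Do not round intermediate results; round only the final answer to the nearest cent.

€378,128.03

Penalty, months 1–3: 3 × 0.5% × €240,000.00 = €3,600.00
Penalty, months 4–18: 15 × 2.5% × €240,000.00 = €90,000.00
Interest (11.4%/yr ÷ 12 = 0.95%/month): €240,000.00 × ((1 + 0.0095)^18 − 1) = €44,528.0325…
Total = €240,000.00 + €93,600.0000 + €44,528.0325… = €378,128.03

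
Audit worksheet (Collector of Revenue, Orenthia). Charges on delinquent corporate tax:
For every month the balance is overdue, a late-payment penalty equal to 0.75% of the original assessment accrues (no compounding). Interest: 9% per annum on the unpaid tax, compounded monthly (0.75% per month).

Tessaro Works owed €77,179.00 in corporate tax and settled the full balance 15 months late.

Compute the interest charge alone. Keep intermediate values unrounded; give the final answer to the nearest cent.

Interest: €77,179.00 × ((1 + 0.0075)^15 − 1) = €77,179.00 × 0.1186026… = €9,153.6296…

€9,153.63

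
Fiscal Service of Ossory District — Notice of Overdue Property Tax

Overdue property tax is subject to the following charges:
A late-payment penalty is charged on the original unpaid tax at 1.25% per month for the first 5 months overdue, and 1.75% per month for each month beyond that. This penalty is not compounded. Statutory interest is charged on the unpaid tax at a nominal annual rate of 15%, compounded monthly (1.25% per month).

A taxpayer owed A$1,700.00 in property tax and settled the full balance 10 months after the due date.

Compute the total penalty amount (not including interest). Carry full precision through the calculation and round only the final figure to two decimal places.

Penalty, months 1–5: 5 × 1.25% × A$1,700.00 = A$106.25
Penalty, months 6–10: 5 × 1.75% × A$1,700.00 = A$148.75
Total penalty = A$106.25 + A$148.75 = A$255.00

A$255.00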